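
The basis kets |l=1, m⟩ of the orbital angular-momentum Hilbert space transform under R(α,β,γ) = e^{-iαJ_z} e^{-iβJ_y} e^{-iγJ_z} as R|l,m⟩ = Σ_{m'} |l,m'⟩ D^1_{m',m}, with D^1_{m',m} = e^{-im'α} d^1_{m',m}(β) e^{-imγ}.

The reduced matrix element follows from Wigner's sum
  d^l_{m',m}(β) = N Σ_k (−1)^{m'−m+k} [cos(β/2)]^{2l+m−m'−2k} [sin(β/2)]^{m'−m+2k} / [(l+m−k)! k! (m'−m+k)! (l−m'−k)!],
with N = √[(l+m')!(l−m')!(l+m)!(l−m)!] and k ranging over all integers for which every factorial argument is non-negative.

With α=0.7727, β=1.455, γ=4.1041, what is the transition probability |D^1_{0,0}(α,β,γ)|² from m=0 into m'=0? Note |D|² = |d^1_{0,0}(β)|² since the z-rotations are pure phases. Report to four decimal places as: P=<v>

P=0.0133

D^1_{0,0}(0.7727,1.455,4.1041) = e^{-i·0·0.7727}·d^1_{0,0}(1.455)·e^{-i·0·4.1041}. Compute d first:
With c≡cos(β/2)=0.746839 and s≡sin(β/2)=0.665005, N=[1·1·1·1]^{1/2}=1.000000
Admissible k: 0..1 (factorial args all ≥0)
  k=0: (−1)^0·1.0000/(1)·0.7468^2·0.6650^0 = +0.557769
  k=1: (−1)^1·1.0000/(1)·0.7468^0·0.6650^2 = -0.442231
d^1_{0,0}(1.455) = +0.557769 -0.442231 = +0.115538
|D^1_{0,0}|² = |d^1_{0,0}(β)|² = (+0.115538)² = 0.013349 (the z-rotation phases have unit modulus)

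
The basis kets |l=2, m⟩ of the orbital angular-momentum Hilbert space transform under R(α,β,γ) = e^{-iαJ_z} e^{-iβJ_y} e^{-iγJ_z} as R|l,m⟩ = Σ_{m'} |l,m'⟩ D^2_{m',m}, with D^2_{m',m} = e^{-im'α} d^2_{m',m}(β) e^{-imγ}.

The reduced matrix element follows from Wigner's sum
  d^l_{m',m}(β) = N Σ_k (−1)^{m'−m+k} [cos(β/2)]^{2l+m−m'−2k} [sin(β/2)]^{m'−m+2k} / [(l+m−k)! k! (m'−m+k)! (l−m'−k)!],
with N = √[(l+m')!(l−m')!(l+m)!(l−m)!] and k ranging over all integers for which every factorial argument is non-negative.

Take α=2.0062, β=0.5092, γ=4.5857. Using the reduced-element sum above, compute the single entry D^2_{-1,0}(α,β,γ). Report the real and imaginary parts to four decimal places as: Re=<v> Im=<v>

Re=-0.2199 Im=0.4727

Split into d^2_{-1,0}(β=0.5092) × two z-phases.
c=cos(0.5092/2)=0.967764, s=sin(0.5092/2)=0.251858; N=√[1·6·2·2]=4.898979
k: max(0,(0)−(-1))=1 … min(2+(0),2−(-1))=2
  k=1: (−1)^0·4.8990/(2)·0.9678^3·0.2519^1 = +0.559166
  k=2: (−1)^1·4.8990/(2)·0.9678^1·0.2519^3 = -0.037872
d^2_{-1,0}(0.5092) = +0.559166 -0.037872 = +0.521294
Phases: e^{-i·(-1)·2.0062}=-0.421776+0.906700i, e^{-i·(0)·4.5857}=+1.000000+0.000000i ⇒ D=-0.219870+0.472657i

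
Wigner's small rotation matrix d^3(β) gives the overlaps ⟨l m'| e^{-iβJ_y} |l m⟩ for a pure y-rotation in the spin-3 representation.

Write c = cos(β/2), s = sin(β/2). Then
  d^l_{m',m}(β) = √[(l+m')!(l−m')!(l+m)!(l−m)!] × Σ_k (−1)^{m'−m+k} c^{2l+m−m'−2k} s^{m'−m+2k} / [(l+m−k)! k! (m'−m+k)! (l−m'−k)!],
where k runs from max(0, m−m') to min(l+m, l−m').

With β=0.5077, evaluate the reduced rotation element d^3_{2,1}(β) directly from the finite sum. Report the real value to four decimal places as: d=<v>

d^3_{2,1}(β=0.5077) via Wigner's sum:
Half-angle: c=0.967953, s=0.251132. N=√(120·1·24·2)=75.894664
k: max(0,(1)−(2))=0 … min(3+(1),3−(2))=1
  k=0: (−1)^1·75.8947/(24)·0.9680^5·0.2511^1 = -0.674798
  k=1: (−1)^2·75.8947/(12)·0.9680^3·0.2511^3 = +0.090845
d^3_{2,1}(0.5077) = -0.674798 +0.090845 = -0.583953

d=-0.5840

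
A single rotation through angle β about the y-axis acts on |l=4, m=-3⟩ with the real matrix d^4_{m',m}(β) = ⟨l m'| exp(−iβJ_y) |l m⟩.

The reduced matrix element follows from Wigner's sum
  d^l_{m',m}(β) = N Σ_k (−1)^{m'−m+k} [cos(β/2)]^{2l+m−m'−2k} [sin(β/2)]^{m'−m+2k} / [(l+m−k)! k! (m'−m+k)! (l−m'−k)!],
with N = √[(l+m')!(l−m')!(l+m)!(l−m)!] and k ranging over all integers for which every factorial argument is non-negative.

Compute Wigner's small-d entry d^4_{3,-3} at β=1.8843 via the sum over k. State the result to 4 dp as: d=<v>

d=0.4946

d^4_{3,-3}(β=1.8843) via Wigner's sum:
With c≡cos(β/2)=0.588050 and s≡sin(β/2)=0.808824, N=[5040·1·1·5040]^{1/2}=5040.000000
Admissible k: 0..1 (factorial args all ≥0)
  k=0: (−1)^6·5040.0000/(720)·0.5881^2·0.8088^6 = +0.677723
  k=1: (−1)^7·5040.0000/(5040)·0.5881^0·0.8088^8 = -0.183161
d^4_{3,-3}(1.8843) = +0.677723 -0.183161 = +0.494562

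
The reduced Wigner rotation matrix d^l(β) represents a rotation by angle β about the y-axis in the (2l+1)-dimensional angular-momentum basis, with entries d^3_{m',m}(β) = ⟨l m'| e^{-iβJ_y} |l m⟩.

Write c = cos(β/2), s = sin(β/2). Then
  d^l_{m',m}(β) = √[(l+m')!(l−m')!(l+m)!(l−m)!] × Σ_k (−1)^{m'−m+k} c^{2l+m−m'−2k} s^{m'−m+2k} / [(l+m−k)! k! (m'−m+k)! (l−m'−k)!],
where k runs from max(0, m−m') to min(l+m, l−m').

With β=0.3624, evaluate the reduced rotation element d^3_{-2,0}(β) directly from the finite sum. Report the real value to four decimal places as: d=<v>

d=0.1609

d^3_{-2,0}(β=0.3624) via Wigner's sum:
With c≡cos(β/2)=0.983628 and s≡sin(β/2)=0.180210, N=[1·120·6·6]^{1/2}=65.726707
k∈{2,3} keeps every argument non-negative
  k=2: (−1)^0·65.7267/(12)·0.9836^4·0.1802^2 = +0.166511
  k=3: (−1)^1·65.7267/(12)·0.9836^2·0.1802^4 = -0.005589
d^3_{-2,0}(0.3624) = +0.166511 -0.005589 = +0.160922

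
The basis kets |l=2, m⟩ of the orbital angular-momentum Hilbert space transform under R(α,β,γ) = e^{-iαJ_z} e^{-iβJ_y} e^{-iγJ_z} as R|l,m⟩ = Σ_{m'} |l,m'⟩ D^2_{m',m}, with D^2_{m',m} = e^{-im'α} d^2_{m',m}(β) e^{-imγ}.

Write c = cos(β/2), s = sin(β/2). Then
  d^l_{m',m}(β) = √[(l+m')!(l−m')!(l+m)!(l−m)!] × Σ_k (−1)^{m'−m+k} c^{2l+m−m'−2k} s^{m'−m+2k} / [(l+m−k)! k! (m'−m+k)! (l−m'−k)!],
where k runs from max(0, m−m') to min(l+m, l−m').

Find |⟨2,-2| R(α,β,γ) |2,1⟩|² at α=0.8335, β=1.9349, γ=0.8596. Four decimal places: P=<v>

P=0.4015

D^2_{-2,1}(0.8335,1.9349,0.8596) = e^{-i·-2·0.8335}·d^2_{-2,1}(1.9349)·e^{-i·1·0.8596}. Compute d first:
c=cos(1.9349/2)=0.567401, s=sin(1.9349/2)=0.823442; N=√[1·24·6·1]=12.000000
Admissible k: 3..3 (factorial args all ≥0)
  k=3: (−1)^0·12.0000/(6)·0.5674^1·0.8234^3 = +0.633605
d^2_{-2,1}(1.9349) = +0.633605
|D^2_{-2,1}|² = |d^2_{-2,1}(β)|² = (+0.633605)² = 0.401455 (the z-rotation phases have unit modulus)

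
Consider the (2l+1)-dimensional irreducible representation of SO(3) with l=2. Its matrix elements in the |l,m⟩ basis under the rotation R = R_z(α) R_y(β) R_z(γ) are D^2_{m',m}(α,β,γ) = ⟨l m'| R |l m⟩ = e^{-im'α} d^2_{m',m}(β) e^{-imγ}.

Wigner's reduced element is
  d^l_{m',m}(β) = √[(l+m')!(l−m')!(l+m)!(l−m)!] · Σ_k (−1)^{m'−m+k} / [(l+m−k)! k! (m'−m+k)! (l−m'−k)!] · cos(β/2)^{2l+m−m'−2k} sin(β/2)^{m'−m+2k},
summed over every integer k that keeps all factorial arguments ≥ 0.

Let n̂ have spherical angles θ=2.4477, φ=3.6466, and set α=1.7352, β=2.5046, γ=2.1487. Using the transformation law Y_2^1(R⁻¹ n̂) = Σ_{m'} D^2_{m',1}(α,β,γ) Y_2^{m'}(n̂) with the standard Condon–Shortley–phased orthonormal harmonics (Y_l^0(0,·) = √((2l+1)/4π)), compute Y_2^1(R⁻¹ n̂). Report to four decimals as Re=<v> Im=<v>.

Re=-0.0612 Im=0.3247

Need the full column D^2_{m',1} for m'=−2..2 at α=1.7352, β=2.5046, γ=2.1487.
cos(β/2)=0.313139, sin(β/2)=0.949707
d^2_{-2,1}: single k=3 term ⇒ +0.536459;  D = +0.132252+0.519901i
d^2_{-1,1}: k∈[2..3] ⇒ +0.265323 -0.813503 = -0.548180;  D = -0.501980+0.220268i
d^2_{0,1}: k∈[1..2] ⇒ +0.071429 -0.657025 = -0.585596;  D = +0.319893+0.490501i
d^2_{1,1}: k∈[0..1] ⇒ +0.009615 -0.265323 = -0.255708;  D = +0.188434-0.172856i
d^2_{2,1}: single k=0 term ⇒ -0.058322;  D = -0.045927-0.035946i
Y_2^{m'}(θ=2.4477,φ=3.6466) and Σ D·Y over m':
  (+0.1323+0.5199i)·(+0.0840-0.1338i)  (-0.5020+0.2203i)·(+0.3324-0.1838i)  (+0.3199+0.4905i)·(+0.2438+0.0000i)  (+0.1884-0.1729i)·(-0.3324-0.1838i)  (-0.0459-0.0359i)·(+0.0840+0.1338i)
Y_2^1(R⁻¹ n̂) = -0.061180+0.324704i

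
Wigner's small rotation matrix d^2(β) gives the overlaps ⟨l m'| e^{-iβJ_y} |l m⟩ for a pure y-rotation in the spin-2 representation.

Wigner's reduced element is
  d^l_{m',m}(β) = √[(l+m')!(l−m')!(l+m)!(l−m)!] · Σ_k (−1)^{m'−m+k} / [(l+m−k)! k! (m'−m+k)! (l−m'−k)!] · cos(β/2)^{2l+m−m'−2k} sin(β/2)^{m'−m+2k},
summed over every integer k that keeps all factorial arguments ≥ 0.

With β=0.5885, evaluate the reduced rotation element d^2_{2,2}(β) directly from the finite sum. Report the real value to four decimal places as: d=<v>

d=0.8388

d^2_{2,2}(β=0.5885) via Wigner's sum:
c=cos(0.5885/2)=0.957020, s=sin(0.5885/2)=0.290022; N=√[24·1·24·1]=24.000000
k∈{0} keeps every argument non-negative
  k=0: (−1)^0·24.0000/(24)·0.9570^4·0.2900^0 = +0.838849
d^2_{2,2}(0.5885) = +0.838849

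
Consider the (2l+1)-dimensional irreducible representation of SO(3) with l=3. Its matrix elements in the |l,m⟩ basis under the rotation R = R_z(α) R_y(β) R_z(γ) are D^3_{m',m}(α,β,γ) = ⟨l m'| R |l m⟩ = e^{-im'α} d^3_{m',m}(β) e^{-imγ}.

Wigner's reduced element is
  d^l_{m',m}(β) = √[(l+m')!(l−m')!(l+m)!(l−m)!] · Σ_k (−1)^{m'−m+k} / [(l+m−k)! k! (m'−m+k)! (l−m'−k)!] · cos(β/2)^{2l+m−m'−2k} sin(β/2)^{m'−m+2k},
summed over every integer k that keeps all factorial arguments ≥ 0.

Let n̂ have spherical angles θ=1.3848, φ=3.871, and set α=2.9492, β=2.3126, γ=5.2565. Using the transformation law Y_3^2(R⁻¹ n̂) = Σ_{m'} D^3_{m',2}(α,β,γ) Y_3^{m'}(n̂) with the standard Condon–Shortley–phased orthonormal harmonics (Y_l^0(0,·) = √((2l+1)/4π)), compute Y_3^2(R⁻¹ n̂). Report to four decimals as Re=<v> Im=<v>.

Need the full column D^3_{m',2} for m'=−3..3 at α=2.9492, β=2.3126, γ=5.2565.
cos(β/2)=0.402729, sin(β/2)=0.915319
d^3_{-3,2}: single k=5 term ⇒ +0.633799;  D = -0.059870-0.630965i
d^3_{-2,2}: k∈[4..5] ⇒ +0.569228 -0.588079 = -0.018851;  D = +0.001840-0.018761i
d^3_{-1,2}: k∈[3..4] ⇒ +0.316801 -0.818231 = -0.501430;  D = -0.143472+0.480466i
d^3_{0,2}: k∈[2..3] ⇒ +0.120714 -0.623558 = -0.502844;  D = +0.233350-0.445421i
d^3_{1,2}: k∈[1..2] ⇒ +0.030665 -0.316801 = -0.286136;  D = -0.178798+0.223395i
d^3_{2,2}: k∈[0..1] ⇒ +0.004267 -0.110196 = -0.105930;  D = +0.080784-0.068520i
d^3_{3,2}: single k=0 term ⇒ -0.023753;  D = -0.020718+0.011617i
Y_3^{m'}(θ=1.3848,φ=3.871) and Σ D·Y over m':
  (-0.0599-0.6310i)·(+0.2293+0.3229i)  (+0.0018-0.0188i)·(+0.0204-0.1814i)  (-0.1435+0.4805i)·(+0.1963-0.1755i)  (+0.2334-0.4454i)·(-0.1952+0.0000i)  (-0.1788+0.2234i)·(-0.1963-0.1755i)  (+0.0808-0.0685i)·(+0.0204+0.1814i)  (-0.0207+0.0116i)·(-0.2293+0.3229i)
Y_3^2(R⁻¹ n̂) = +0.286601+0.033171i

Re=0.2866 Im=0.0332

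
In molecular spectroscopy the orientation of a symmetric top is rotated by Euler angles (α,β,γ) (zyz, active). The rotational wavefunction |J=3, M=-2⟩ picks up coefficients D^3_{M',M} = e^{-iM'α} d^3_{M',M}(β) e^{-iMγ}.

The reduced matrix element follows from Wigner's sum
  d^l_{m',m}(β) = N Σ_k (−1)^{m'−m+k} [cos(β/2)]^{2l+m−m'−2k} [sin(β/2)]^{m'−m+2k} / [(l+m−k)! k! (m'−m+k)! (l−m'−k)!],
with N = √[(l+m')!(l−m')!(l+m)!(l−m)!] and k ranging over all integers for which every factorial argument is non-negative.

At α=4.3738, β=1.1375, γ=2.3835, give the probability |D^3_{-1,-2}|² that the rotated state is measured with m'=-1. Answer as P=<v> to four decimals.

P=0.0175

Split into d^3_{-1,-2}(β=1.1375) × two z-phases.
c=cos(1.1375/2)=0.842575, s=sin(1.1375/2)=0.538579; N=√[2·24·1·120]=75.894664
k: max(0,(-2)−(-1))=0 … min(3+(-2),3−(-1))=1
  k=0: (−1)^1·75.8947/(24)·0.8426^5·0.5386^1 = -0.723256
  k=1: (−1)^2·75.8947/(12)·0.8426^3·0.5386^3 = +0.591023
d^3_{-1,-2}(1.1375) = -0.723256 +0.591023 = -0.132233
|D^3_{-1,-2}|² = |d^3_{-1,-2}(β)|² = (-0.132233)² = 0.017486 (the z-rotation phases have unit modulus)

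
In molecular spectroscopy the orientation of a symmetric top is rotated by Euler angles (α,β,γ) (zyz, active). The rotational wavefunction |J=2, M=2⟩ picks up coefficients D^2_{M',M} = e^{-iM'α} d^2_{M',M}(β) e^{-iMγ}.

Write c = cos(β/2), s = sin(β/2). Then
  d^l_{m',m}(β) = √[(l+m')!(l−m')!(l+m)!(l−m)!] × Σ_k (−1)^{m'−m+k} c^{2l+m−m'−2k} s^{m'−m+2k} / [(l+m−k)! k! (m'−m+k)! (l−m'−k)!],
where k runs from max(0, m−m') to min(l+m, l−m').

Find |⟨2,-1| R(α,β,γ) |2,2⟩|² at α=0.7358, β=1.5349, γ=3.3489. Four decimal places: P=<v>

P=0.2321

First d^2_{-1,2}(β=1.5349), then the phase factors e^{-i(-1)α} and e^{-i(2)γ}:
Half-angle: c=0.719683, s=0.694302. N=√(1·6·24·1)=12.000000
Admissible k: 3..3 (factorial args all ≥0)
  k=3: (−1)^0·12.0000/(6)·0.7197^1·0.6943^3 = +0.481745
d^2_{-1,2}(1.5349) = +0.481745
|D^2_{-1,2}|² = |d^2_{-1,2}(β)|² = (+0.481745)² = 0.232078 (the z-rotation phases have unit modulus)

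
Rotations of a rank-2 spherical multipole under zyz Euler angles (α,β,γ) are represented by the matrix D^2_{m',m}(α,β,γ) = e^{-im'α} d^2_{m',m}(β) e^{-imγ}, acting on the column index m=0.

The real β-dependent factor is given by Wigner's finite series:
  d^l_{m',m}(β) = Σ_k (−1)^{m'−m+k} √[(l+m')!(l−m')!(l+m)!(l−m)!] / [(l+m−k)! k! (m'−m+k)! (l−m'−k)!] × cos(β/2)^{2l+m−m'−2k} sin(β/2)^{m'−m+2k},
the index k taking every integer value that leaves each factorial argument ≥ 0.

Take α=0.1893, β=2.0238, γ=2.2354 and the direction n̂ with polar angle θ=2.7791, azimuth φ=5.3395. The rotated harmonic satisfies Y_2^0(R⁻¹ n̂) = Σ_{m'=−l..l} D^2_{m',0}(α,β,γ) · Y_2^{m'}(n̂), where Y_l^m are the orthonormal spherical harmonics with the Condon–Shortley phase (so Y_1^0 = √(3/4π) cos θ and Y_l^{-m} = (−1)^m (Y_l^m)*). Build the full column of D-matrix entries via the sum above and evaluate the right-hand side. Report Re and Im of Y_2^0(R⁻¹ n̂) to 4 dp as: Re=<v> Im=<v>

Need the full column D^2_{m',0} for m'=−2..2 at α=0.1893, β=2.0238, γ=2.2354.
cos(β/2)=0.530251, sin(β/2)=0.847841
d^2_{-2,0}: single k=2 term ⇒ +0.495070;  D = +0.460011+0.182988i
d^2_{-1,0}: k∈[1..2] ⇒ +0.309624 -0.791589 = -0.481966;  D = -0.473356-0.090692i
d^2_{0,0}: k∈[0..2] ⇒ +0.079054 -0.808447 +0.516722 = -0.212670;  D = -0.212670+0.000000i
d^2_{1,0}: k∈[0..1] ⇒ -0.309624 +0.791589 = +0.481966;  D = +0.473356-0.090692i
d^2_{2,0}: single k=0 term ⇒ +0.495070;  D = +0.460011-0.182988i
Y_2^{m'}(θ=2.7791,φ=5.3395) and Σ D·Y over m':
  (+0.4600+0.1830i)·(-0.0151+0.0462i)  (-0.4734-0.0907i)·(-0.1503-0.2074i)  (-0.2127+0.0000i)·(+0.5118+0.0000i)  (+0.4734-0.0907i)·(+0.1503-0.2074i)  (+0.4600-0.1830i)·(-0.0151-0.0462i)
Y_2^0(R⁻¹ n̂) = -0.034971+0.000000i

Re=-0.0350 Im=0.0000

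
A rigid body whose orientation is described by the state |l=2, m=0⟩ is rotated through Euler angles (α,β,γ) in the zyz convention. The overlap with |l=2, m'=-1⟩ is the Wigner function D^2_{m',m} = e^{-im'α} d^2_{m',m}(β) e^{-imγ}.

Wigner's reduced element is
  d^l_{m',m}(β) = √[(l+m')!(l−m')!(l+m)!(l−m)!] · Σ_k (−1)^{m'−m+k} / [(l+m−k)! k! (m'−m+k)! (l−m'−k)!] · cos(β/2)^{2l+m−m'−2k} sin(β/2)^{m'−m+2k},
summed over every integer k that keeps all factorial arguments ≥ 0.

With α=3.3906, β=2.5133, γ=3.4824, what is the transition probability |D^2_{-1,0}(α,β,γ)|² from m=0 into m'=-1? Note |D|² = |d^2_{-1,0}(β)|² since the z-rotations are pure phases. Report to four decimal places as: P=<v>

P=0.3392

Split into d^2_{-1,0}(β=2.5133) × two z-phases.
Half-angle: c=0.309005, s=0.951061. N=√(1·6·2·2)=4.898979
k: max(0,(0)−(-1))=1 … min(2+(0),2−(-1))=2
  k=1: (−1)^0·4.8990/(2)·0.3090^3·0.9511^1 = +0.068735
  k=2: (−1)^1·4.8990/(2)·0.3090^1·0.9511^3 = -0.651126
d^2_{-1,0}(2.5133) = +0.068735 -0.651126 = -0.582391
|D^2_{-1,0}|² = |d^2_{-1,0}(β)|² = (-0.582391)² = 0.339179 (the z-rotation phases have unit modulus)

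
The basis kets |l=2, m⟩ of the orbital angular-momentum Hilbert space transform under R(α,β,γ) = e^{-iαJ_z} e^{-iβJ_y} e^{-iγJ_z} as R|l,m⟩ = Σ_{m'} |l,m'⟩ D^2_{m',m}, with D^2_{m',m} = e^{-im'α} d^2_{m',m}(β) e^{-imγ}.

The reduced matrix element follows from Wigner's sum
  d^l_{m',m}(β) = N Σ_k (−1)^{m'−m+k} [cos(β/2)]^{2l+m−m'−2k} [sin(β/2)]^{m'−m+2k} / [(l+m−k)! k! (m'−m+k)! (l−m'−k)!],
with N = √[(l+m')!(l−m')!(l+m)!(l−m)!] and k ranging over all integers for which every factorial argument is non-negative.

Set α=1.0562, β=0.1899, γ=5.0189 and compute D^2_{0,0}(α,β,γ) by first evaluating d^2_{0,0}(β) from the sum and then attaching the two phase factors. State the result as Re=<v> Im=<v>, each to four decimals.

D^2_{0,0}(1.0562,0.1899,5.0189) = e^{-i·0·1.0562}·d^2_{0,0}(0.1899)·e^{-i·0·5.0189}. Compute d first:
With c≡cos(β/2)=0.995496 and s≡sin(β/2)=0.094807, N=[2·2·2·2]^{1/2}=4.000000
Admissible k: 0..2 (factorial args all ≥0)
  k=0: (−1)^0·4.0000/(4)·0.9955^4·0.0948^0 = +0.982104
  k=1: (−1)^1·4.0000/(1)·0.9955^2·0.0948^2 = -0.035631
  k=2: (−1)^2·4.0000/(4)·0.9955^0·0.0948^4 = +0.000081
d^2_{0,0}(0.1899) = +0.982104 -0.035631 +0.000081 = +0.946554
D = (+1.000000+0.000000i)·(+0.946554)·(+1.000000+0.000000i) = +0.946554+0.000000i

Re=0.9466 Im=0.0000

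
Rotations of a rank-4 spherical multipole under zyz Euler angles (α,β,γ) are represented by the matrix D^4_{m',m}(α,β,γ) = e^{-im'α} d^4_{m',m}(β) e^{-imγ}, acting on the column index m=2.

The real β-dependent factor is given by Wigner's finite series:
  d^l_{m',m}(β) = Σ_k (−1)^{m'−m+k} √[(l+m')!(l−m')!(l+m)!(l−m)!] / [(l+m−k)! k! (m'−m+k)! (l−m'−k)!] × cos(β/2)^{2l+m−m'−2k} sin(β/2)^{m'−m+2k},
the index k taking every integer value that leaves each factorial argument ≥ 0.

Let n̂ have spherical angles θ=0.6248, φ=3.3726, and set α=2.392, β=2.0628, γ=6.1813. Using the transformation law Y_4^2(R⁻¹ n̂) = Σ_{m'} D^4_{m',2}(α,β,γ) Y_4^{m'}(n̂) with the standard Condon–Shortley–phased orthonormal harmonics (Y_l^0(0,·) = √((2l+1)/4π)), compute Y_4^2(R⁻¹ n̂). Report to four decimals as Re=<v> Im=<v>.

Need the full column D^4_{m',2} for m'=−4..4 at α=2.392, β=2.0628, γ=6.1813.
cos(β/2)=0.513618, sin(β/2)=0.858019
d^4_{-4,2}: single k=6 term ⇒ +0.556982;  D = -0.523785-0.189413i
d^4_{-3,2}: k∈[5..6] ⇒ +0.707279 -0.657934 = +0.049345;  D = +0.022533+0.043900i
d^4_{-2,2}: k∈[4..6] ⇒ +0.565770 -1.263115 +0.293748 = -0.403597;  D = -0.109744+0.388390i
d^4_{-1,2}: k∈[3..5] ⇒ +0.319306 -1.336631 +0.746027 = -0.271298;  D = +0.231879-0.140836i
d^4_{0,2}: k∈[2..4] ⇒ +0.128220 -0.954199 +0.998580 = +0.172602;  D = +0.169031+0.034928i
d^4_{1,2}: k∈[1..3] ⇒ +0.034325 -0.478959 +0.891087 = +0.446454;  D = -0.258472-0.364024i
d^4_{2,2}: k∈[0..2] ⇒ +0.004843 -0.162187 +0.565770 = +0.408426;  D = -0.053820+0.404864i
d^4_{3,2}: k∈[0..1] ⇒ -0.030272 +0.253441 = +0.223169;  D = +0.172254-0.141891i
d^4_{4,2}: single k=0 term ⇒ +0.071518;  D = -0.071387-0.004328i
Y_4^{m'}(θ=0.6248,φ=3.3726) and Σ D·Y over m':
  (-0.5238-0.1894i)·(+0.0312-0.0413i)  (+0.0225+0.0439i)·(-0.1563+0.1298i)  (-0.1097+0.3884i)·(+0.3694-0.1839i)  (+0.2319-0.1408i)·(-0.3507+0.0825i)  (+0.1690+0.0349i)·(-0.1681+0.0000i)  (-0.2585-0.3640i)·(+0.3507+0.0825i)  (-0.0538+0.4049i)·(+0.3694+0.1839i)  (+0.1723-0.1419i)·(+0.1563+0.1298i)  (-0.0714-0.0043i)·(+0.0312+0.0413i)
Y_4^2(R⁻¹ n̂) = -0.212265+0.225849i

Re=-0.2123 Im=0.2258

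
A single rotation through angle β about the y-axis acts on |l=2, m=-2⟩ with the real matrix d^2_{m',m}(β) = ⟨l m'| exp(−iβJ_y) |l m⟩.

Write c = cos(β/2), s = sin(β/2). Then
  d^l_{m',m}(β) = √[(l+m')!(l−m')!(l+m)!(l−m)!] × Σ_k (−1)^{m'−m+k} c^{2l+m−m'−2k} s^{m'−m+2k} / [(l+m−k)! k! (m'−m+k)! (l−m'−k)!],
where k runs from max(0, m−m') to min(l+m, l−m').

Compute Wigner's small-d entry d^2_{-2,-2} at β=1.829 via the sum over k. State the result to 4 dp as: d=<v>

d=0.1386

d^2_{-2,-2}(β=1.829) via Wigner's sum:
With c≡cos(β/2)=0.610187 and s≡sin(β/2)=0.792258, N=[1·24·1·24]^{1/2}=24.000000
Admissible k: 0..0 (factorial args all ≥0)
  k=0: (−1)^0·24.0000/(24)·0.6102^4·0.7923^0 = +0.138628
d^2_{-2,-2}(1.829) = +0.138628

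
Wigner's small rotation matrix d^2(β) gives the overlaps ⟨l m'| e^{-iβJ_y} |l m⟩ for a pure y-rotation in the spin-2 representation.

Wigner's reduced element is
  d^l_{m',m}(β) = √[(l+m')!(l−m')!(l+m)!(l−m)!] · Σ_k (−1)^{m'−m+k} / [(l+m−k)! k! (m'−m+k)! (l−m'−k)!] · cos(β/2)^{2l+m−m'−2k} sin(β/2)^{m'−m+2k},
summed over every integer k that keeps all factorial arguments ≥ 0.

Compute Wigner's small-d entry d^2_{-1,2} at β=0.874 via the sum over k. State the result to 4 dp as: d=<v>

d=0.1374

d^2_{-1,2}(β=0.874) via Wigner's sum:
Half-angle: c=0.906025, s=0.423223. N=√(1·6·24·1)=12.000000
k∈{3} keeps every argument non-negative
  k=3: (−1)^0·12.0000/(6)·0.9060^1·0.4232^3 = +0.137366
d^2_{-1,2}(0.874) = +0.137366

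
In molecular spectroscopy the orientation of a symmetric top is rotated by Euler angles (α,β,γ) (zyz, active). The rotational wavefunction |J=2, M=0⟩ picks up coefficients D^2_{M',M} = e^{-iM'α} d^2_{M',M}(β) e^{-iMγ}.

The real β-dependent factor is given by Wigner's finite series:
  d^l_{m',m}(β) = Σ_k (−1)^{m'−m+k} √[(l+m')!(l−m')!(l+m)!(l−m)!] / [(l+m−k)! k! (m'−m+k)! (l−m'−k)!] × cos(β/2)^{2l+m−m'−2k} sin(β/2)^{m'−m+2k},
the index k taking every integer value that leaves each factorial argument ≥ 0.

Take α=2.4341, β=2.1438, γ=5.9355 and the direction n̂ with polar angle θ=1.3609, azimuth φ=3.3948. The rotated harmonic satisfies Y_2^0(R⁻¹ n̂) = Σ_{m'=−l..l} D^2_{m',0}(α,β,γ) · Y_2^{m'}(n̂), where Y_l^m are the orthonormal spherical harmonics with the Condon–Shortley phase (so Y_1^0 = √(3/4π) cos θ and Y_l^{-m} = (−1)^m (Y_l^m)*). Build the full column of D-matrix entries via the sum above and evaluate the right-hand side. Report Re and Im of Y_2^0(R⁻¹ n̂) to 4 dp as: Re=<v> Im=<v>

Need the full column D^2_{m',0} for m'=−2..2 at α=2.4341, β=2.1438, γ=5.9355.
cos(β/2)=0.478457, sin(β/2)=0.878111
d^2_{-2,0}: single k=2 term ⇒ +0.432374;  D = +0.067096-0.427137i
d^2_{-1,0}: k∈[1..2] ⇒ +0.235588 -0.793536 = -0.557948;  D = +0.424037-0.362627i
d^2_{0,0}: k∈[0..2] ⇒ +0.052405 -0.706064 +0.594563 = -0.059096;  D = -0.059096+0.000000i
d^2_{1,0}: k∈[0..1] ⇒ -0.235588 +0.793536 = +0.557948;  D = -0.424037-0.362627i
d^2_{2,0}: single k=0 term ⇒ +0.432374;  D = +0.067096+0.427137i
Y_2^{m'}(θ=1.3609,φ=3.3948) and Σ D·Y over m':
  (+0.0671-0.4271i)·(+0.3231-0.1792i)  (+0.4240-0.3626i)·(-0.1524+0.0394i)  (-0.0591+0.0000i)·(-0.2743+0.0000i)  (-0.4240-0.3626i)·(+0.1524+0.0394i)  (+0.0671+0.4271i)·(+0.3231+0.1792i)
Y_2^0(R⁻¹ n̂) = -0.194191+0.000000i

Re=-0.1942 Im=0.0000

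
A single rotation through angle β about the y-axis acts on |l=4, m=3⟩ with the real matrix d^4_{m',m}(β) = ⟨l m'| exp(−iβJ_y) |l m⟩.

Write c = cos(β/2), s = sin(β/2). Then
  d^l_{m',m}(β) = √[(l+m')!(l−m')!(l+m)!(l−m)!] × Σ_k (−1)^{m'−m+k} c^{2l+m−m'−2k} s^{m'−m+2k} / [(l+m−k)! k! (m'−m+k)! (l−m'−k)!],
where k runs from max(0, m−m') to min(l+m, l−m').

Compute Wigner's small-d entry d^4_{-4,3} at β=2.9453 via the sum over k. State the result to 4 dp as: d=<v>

d=0.2680

d^4_{-4,3}(β=2.9453) via Wigner's sum:
With c≡cos(β/2)=0.097989 and s≡sin(β/2)=0.995188, N=[1·40320·5040·1]^{1/2}=14255.272709
k: max(0,(3)−(-4))=7 … min(4+(3),4−(-4))=7
  k=7: (−1)^0·14255.2727/(5040)·0.0980^1·0.9952^7 = +0.267951
d^4_{-4,3}(2.9453) = +0.267951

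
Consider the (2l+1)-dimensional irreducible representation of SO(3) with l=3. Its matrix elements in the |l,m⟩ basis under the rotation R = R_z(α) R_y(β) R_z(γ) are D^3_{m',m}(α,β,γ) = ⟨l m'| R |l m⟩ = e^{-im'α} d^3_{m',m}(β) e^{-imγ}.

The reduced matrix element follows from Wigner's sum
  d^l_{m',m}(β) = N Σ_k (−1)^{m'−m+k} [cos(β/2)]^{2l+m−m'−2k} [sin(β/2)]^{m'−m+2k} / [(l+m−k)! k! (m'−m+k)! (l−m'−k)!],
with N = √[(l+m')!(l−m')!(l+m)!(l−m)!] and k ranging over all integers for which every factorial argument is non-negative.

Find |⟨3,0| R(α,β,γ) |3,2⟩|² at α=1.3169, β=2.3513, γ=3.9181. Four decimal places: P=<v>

P=0.2366

Split into d^3_{0,2}(β=2.3513) × two z-phases.
With c≡cos(β/2)=0.384943 and s≡sin(β/2)=0.922940, N=[6·6·120·1]^{1/2}=65.726707
Admissible k: 2..3 (factorial args all ≥0)
  k=2: (−1)^0·65.7267/(12)·0.3849^4·0.9229^2 = +0.102446
  k=3: (−1)^1·65.7267/(12)·0.3849^2·0.9229^4 = -0.588909
d^3_{0,2}(2.3513) = +0.102446 -0.588909 = -0.486463
|D^3_{0,2}|² = |d^3_{0,2}(β)|² = (-0.486463)² = 0.236647 (the z-rotation phases have unit modulus)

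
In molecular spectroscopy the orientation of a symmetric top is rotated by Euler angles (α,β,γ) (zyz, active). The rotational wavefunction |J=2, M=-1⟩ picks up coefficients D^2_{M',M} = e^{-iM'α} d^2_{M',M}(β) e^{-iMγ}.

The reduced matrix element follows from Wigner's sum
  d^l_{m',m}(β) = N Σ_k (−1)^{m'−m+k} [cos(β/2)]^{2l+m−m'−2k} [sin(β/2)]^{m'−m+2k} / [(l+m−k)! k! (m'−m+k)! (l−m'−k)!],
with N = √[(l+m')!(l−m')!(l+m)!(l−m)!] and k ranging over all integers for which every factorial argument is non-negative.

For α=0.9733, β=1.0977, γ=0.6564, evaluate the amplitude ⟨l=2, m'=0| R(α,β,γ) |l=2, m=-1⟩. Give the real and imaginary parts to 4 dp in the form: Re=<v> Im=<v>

Re=-0.3935 Im=-0.3032

Split into d^2_{0,-1}(β=1.0977) × two z-phases.
c=cos(1.0977/2)=0.853125, s=sin(1.0977/2)=0.521706; N=√[2·2·1·6]=4.898979
Admissible k: 0..1 (factorial args all ≥0)
  k=0: (−1)^1·4.8990/(2)·0.8531^3·0.5217^1 = -0.793487
  k=1: (−1)^2·4.8990/(2)·0.8531^1·0.5217^3 = +0.296734
d^2_{0,-1}(1.0977) = -0.793487 +0.296734 = -0.496753
D = (+1.000000+0.000000i)·(-0.496753)·(+0.792194+0.610269i) = -0.393525-0.303153i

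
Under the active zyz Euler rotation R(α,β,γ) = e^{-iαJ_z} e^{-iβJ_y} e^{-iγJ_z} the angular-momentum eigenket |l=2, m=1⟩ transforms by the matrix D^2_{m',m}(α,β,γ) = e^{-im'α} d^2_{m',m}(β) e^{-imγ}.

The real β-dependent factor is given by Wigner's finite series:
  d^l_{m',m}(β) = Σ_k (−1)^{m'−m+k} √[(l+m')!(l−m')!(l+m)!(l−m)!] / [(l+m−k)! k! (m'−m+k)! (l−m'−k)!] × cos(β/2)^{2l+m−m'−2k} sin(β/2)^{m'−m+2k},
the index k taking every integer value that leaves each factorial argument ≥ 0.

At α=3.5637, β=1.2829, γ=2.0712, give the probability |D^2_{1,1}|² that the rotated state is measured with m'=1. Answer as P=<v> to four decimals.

First d^2_{1,1}(β=1.2829), then the phase factors e^{-i(1)α} and e^{-i(1)γ}:
With c≡cos(β/2)=0.801229 and s≡sin(β/2)=0.598358, N=[6·1·6·1]^{1/2}=6.000000
k∈{0,1} keeps every argument non-negative
  k=0: (−1)^0·6.0000/(6)·0.8012^4·0.5984^0 = +0.412123
  k=1: (−1)^1·6.0000/(2)·0.8012^2·0.5984^2 = -0.689535
d^2_{1,1}(1.2829) = +0.412123 -0.689535 = -0.277413
|D^2_{1,1}|² = |d^2_{1,1}(β)|² = (-0.277413)² = 0.076958 (the z-rotation phases have unit modulus)

P=0.0770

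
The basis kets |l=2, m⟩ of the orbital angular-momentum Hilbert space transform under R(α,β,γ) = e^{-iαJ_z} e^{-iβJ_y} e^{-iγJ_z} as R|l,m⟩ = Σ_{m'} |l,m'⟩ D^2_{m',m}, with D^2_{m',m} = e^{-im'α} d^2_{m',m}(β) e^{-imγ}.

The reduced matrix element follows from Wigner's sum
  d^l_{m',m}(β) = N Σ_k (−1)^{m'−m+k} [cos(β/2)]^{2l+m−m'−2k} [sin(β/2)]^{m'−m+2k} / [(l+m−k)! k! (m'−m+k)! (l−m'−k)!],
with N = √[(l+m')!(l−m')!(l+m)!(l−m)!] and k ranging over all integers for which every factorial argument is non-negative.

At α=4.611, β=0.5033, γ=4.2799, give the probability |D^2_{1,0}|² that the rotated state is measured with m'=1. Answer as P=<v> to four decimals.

Split into d^2_{1,0}(β=0.5033) × two z-phases.
c=cos(0.5033/2)=0.968503, s=sin(0.5033/2)=0.249002; N=√[6·1·2·2]=4.898979
Admissible k: 0..1 (factorial args all ≥0)
  k=0: (−1)^1·4.8990/(2)·0.9685^3·0.2490^1 = -0.554092
  k=1: (−1)^2·4.8990/(2)·0.9685^1·0.2490^3 = +0.036626
d^2_{1,0}(0.5033) = -0.554092 +0.036626 = -0.517466
|D^2_{1,0}|² = |d^2_{1,0}(β)|² = (-0.517466)² = 0.267771 (the z-rotation phases have unit modulus)

P=0.2678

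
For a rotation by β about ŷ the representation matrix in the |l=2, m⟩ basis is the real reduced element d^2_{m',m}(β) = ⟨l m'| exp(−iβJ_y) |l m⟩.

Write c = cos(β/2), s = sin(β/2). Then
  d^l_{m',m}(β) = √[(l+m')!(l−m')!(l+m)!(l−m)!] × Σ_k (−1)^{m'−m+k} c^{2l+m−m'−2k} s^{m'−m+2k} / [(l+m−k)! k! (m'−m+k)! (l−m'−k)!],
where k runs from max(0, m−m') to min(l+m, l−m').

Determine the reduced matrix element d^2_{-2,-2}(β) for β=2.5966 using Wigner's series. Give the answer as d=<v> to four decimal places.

d^2_{-2,-2}(β=2.5966) via Wigner's sum:
c=cos(2.5966/2)=0.269136, s=sin(2.5966/2)=0.963102; N=√[1·24·1·24]=24.000000
k∈{0} keeps every argument non-negative
  k=0: (−1)^0·24.0000/(24)·0.2691^4·0.9631^0 = +0.005247
d^2_{-2,-2}(2.5966) = +0.005247

d=0.0052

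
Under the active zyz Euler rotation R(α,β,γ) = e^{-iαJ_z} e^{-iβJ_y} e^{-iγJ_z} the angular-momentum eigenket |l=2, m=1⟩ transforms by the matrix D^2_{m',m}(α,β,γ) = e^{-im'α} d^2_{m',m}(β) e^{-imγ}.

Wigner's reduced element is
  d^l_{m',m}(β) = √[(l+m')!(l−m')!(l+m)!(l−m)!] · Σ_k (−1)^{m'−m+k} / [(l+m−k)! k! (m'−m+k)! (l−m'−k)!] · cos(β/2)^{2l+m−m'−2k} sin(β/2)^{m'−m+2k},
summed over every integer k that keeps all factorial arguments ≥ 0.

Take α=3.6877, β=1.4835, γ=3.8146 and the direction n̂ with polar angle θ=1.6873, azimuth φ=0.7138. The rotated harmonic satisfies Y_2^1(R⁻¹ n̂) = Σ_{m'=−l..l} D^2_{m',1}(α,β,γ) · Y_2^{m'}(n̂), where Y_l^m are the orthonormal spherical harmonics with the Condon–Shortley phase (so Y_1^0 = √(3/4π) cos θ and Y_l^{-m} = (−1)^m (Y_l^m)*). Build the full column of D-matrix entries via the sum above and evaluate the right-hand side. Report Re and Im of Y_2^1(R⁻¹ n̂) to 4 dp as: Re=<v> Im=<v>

Re=0.0606 Im=0.1132

Need the full column D^2_{m',1} for m'=−2..2 at α=3.6877, β=1.4835, γ=3.8146.
cos(β/2)=0.737287, sin(β/2)=0.675579
d^2_{-2,1}: single k=3 term ⇒ +0.454669;  D = -0.415300-0.185067i
d^2_{-1,1}: k∈[2..3] ⇒ +0.744299 -0.208308 = +0.535991;  D = +0.531682-0.067835i
d^2_{0,1}: k∈[1..2] ⇒ +0.663227 -0.556854 = +0.106373;  D = -0.083179+0.066307i
d^2_{1,1}: k∈[0..1] ⇒ +0.295493 -0.744299 = -0.448806;  D = -0.154603+0.421337i
d^2_{2,1}: single k=0 term ⇒ -0.541523;  D = -0.104624-0.531320i
Y_2^{m'}(θ=1.6873,φ=0.7138) and Σ D·Y over m':
  (-0.4153-0.1851i)·(+0.0544-0.3772i)  (+0.5317-0.0678i)·(-0.0674+0.0584i)  (-0.0832+0.0663i)·(-0.3026+0.0000i)  (-0.1546+0.4213i)·(+0.0674+0.0584i)  (-0.1046-0.5313i)·(+0.0544+0.3772i)
Y_2^1(R⁻¹ n̂) = +0.060577+0.113150i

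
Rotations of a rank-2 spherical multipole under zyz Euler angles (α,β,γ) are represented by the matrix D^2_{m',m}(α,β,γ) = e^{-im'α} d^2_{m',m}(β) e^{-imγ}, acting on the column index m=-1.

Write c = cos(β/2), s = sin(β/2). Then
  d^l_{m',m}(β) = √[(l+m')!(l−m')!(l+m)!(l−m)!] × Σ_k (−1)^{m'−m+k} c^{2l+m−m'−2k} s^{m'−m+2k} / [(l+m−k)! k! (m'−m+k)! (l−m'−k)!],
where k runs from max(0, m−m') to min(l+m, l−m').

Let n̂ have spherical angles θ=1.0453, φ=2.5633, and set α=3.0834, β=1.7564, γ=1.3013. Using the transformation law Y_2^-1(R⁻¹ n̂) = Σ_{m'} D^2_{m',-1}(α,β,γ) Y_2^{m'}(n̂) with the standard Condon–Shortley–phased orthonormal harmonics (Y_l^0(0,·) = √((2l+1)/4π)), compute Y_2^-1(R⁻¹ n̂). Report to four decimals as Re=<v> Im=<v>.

Re=-0.2904 Im=-0.2464

Need the full column D^2_{m',-1} for m'=−2..2 at α=3.0834, β=1.7564, γ=1.3013.
cos(β/2)=0.638537, sin(β/2)=0.769591
d^2_{-2,-1}: single k=1 term ⇒ +0.400727;  D = +0.150824+0.371261i
d^2_{-1,-1}: k∈[0..1] ⇒ +0.166244 -0.724459 = -0.558215;  D = +0.179665+0.528512i
d^2_{0,-1}: k∈[0..1] ⇒ -0.490789 +0.712921 = +0.222132;  D = +0.059142+0.214115i
d^2_{1,-1}: k∈[0..1] ⇒ +0.724459 -0.350784 = +0.373675;  D = -0.078373-0.365364i
d^2_{2,-1}: single k=0 term ⇒ -0.582098;  D = -0.088778-0.575288i
Y_2^{m'}(θ=1.0453,φ=2.5633) and Σ D·Y over m':
  (+0.1508+0.3713i)·(+0.1163+0.2646i)  (+0.1797+0.5285i)·(-0.2807-0.1832i)  (+0.0591+0.2141i)·(-0.0773+0.0000i)  (-0.0784-0.3654i)·(+0.2807-0.1832i)  (-0.0888-0.5753i)·(+0.1163-0.2646i)
Y_2^-1(R⁻¹ n̂) = -0.290378-0.246390i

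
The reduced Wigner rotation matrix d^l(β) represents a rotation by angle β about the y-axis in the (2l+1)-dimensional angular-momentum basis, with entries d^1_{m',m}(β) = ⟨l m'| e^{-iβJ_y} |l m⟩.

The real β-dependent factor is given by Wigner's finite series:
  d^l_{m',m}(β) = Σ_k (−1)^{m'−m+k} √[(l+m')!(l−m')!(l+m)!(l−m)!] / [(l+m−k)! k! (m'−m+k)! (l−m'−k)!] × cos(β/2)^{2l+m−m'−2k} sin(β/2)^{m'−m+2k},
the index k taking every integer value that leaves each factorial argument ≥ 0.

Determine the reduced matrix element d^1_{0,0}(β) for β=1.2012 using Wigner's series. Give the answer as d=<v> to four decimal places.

d^1_{0,0}(β=1.2012) via Wigner's sum:
c=cos(1.2012/2)=0.824997, s=sin(1.2012/2)=0.565138; N=√[1·1·1·1]=1.000000
The bounds max(0,m−m')=0 and min(l+m,l−m')=1 give 2 terms
  k=0: (−1)^0·1.0000/(1)·0.8250^2·0.5651^0 = +0.680620
  k=1: (−1)^1·1.0000/(1)·0.8250^0·0.5651^2 = -0.319380
d^1_{0,0}(1.2012) = +0.680620 -0.319380 = +0.361239

d=0.3612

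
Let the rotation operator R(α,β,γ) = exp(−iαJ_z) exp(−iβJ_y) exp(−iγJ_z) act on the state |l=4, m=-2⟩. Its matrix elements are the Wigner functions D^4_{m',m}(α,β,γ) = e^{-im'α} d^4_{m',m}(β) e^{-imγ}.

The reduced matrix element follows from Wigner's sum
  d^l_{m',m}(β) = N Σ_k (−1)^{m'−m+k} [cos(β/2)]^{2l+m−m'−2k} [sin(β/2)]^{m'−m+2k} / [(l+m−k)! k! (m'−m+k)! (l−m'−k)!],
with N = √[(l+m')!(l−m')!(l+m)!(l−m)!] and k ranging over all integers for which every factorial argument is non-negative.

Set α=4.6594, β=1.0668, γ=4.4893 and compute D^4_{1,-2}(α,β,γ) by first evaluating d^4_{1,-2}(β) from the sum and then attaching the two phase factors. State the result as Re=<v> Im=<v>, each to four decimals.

Re=0.1731 Im=0.4174

First d^4_{1,-2}(β=1.0668), then the phase factors e^{-i(1)α} and e^{-i(-2)γ}:
With c≡cos(β/2)=0.861083 and s≡sin(β/2)=0.508464, N=[120·6·2·720]^{1/2}=1018.233765
k: max(0,(-2)−(1))=0 … min(4+(-2),4−(1))=2
  k=0: (−1)^3·1018.2338/(72)·0.8611^5·0.5085^3 = -0.880078
  k=1: (−1)^4·1018.2338/(48)·0.8611^3·0.5085^5 = +0.460302
  k=2: (−1)^5·1018.2338/(240)·0.8611^1·0.5085^7 = -0.032100
d^4_{1,-2}(1.0668) = -0.880078 +0.460302 -0.032100 = -0.451876
Attach z-rotation phases: D = e^{-i(1)(4.6594)}·(-0.451876)·e^{-i(-2)(4.4893)} = +0.173130+0.417395i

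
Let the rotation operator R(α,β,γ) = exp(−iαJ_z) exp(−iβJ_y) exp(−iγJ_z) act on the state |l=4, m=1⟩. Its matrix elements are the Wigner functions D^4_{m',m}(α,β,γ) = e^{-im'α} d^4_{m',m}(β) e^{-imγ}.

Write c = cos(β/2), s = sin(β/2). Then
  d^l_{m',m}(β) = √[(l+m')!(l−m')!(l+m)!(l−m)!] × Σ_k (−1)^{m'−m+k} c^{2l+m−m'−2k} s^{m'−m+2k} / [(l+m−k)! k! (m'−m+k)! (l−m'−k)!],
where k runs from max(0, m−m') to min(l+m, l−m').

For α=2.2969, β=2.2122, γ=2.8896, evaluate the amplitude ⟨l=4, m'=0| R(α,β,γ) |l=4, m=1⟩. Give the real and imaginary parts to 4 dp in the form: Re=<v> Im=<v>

Split into d^4_{0,1}(β=2.2122) × two z-phases.
Half-angle: c=0.448151, s=0.893958. N=√(24·24·120·6)=643.987578
k∈{1,2,3,4} keeps every argument non-negative
  k=1: (−1)^0·643.9876/(144)·0.4482^7·0.8940^1 = +0.014515
  k=2: (−1)^1·643.9876/(24)·0.4482^5·0.8940^3 = -0.346530
  k=3: (−1)^2·643.9876/(24)·0.4482^3·0.8940^5 = +1.378876
  k=4: (−1)^3·643.9876/(144)·0.4482^1·0.8940^7 = -0.914447
d^4_{0,1}(2.2122) = +0.014515 -0.346530 +1.378876 -0.914447 = +0.132414
Attach z-rotation phases: D = e^{-i(0)(2.2969)}·(+0.132414)·e^{-i(1)(2.8896)} = -0.128232-0.033015i

Re=-0.1282 Im=-0.0330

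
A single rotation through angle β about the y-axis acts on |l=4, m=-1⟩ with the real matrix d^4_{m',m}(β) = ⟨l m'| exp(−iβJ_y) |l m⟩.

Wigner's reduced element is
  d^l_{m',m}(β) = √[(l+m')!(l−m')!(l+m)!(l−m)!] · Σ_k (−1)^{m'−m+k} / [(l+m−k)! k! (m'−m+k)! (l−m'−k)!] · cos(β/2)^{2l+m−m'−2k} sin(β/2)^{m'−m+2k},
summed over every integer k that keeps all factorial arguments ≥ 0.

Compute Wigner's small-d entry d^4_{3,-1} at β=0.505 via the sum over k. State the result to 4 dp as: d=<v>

d^4_{3,-1}(β=0.505) via Wigner's sum:
Half-angle: c=0.968291, s=0.249825. N=√(5040·1·6·120)=1904.940944
k: max(0,(-1)−(3))=0 … min(4+(-1),4−(3))=1
  k=0: (−1)^4·1904.9409/(144)·0.9683^4·0.2498^4 = +0.045299
  k=1: (−1)^5·1904.9409/(240)·0.9683^2·0.2498^6 = -0.001809
d^4_{3,-1}(0.505) = +0.045299 -0.001809 = +0.043490

d=0.0435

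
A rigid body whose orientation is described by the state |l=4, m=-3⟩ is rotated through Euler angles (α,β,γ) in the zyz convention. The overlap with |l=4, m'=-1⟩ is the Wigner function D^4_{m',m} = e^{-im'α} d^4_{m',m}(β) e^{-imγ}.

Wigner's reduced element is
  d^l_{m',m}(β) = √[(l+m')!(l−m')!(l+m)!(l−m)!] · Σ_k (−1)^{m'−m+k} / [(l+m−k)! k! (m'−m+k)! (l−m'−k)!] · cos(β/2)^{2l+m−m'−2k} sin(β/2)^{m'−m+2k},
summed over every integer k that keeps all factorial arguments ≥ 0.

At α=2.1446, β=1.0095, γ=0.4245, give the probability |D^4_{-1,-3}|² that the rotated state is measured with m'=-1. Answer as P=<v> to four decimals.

P=0.1682

First d^4_{-1,-3}(β=1.0095), then the phase factors e^{-i(-1)α} and e^{-i(-3)γ}:
Half-angle: c=0.875295, s=0.483589. N=√(6·120·1·5040)=1904.940944
k∈{0,1} keeps every argument non-negative
  k=0: (−1)^2·1904.9409/(240)·0.8753^6·0.4836^2 = +0.834738
  k=1: (−1)^3·1904.9409/(144)·0.8753^4·0.4836^4 = -0.424661
d^4_{-1,-3}(1.0095) = +0.834738 -0.424661 = +0.410078
|D^4_{-1,-3}|² = |d^4_{-1,-3}(β)|² = (+0.410078)² = 0.168164 (the z-rotation phases have unit modulus)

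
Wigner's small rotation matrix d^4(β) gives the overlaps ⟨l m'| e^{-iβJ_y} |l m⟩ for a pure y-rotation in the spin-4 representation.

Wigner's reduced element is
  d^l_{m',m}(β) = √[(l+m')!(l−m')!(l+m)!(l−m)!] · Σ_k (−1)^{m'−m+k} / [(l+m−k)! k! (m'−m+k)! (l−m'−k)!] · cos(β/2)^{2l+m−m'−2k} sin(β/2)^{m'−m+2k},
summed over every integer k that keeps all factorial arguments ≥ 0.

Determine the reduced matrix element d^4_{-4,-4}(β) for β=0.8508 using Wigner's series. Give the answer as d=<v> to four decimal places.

d=0.4739

d^4_{-4,-4}(β=0.8508) via Wigner's sum:
With c≡cos(β/2)=0.910874 and s≡sin(β/2)=0.412685, N=[1·40320·1·40320]^{1/2}=40320.000000
k: max(0,(-4)−(-4))=0 … min(4+(-4),4−(-4))=0
  k=0: (−1)^0·40320.0000/(40320)·0.9109^8·0.4127^0 = +0.473877
d^4_{-4,-4}(0.8508) = +0.473877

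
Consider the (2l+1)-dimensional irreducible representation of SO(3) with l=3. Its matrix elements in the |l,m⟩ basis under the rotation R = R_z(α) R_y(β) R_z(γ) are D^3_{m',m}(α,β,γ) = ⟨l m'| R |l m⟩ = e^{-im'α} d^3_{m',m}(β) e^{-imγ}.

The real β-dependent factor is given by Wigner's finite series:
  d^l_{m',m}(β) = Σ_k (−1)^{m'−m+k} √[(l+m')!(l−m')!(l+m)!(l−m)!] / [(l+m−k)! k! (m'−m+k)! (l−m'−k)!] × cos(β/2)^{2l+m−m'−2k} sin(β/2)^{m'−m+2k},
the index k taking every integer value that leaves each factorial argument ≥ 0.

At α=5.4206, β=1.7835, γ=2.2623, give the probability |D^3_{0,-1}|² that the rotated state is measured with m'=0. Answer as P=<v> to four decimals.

D^3_{0,-1}(5.4206,1.7835,2.2623) = e^{-i·0·5.4206}·d^3_{0,-1}(1.7835)·e^{-i·-1·2.2623}. Compute d first:
c=cos(1.7835/2)=0.628051, s=sin(1.7835/2)=0.778172; N=√[6·6·2·24]=41.569219
k∈{0,1,2} keeps every argument non-negative
  k=0: (−1)^1·41.5692/(12)·0.6281^5·0.7782^1 = -0.263416
  k=1: (−1)^2·41.5692/(4)·0.6281^3·0.7782^3 = +1.213176
  k=2: (−1)^3·41.5692/(12)·0.6281^1·0.7782^5 = -0.620817
d^3_{0,-1}(1.7835) = -0.263416 +1.213176 -0.620817 = +0.328943
|D^3_{0,-1}|² = |d^3_{0,-1}(β)|² = (+0.328943)² = 0.108204 (the z-rotation phases have unit modulus)

P=0.1082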